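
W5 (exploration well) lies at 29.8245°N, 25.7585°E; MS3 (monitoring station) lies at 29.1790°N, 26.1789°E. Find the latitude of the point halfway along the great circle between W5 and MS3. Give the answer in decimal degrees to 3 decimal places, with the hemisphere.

29.502°N

Bx = cos φ₂ cos Δλ = 0.873077,  By = cos φ₂ sin Δλ = 0.006406
φₘ = atan2(sin φ₁ + sin φ₂, √((cos φ₁ + Bx)² + By²)) = 29.50192°
λₘ = λ₁ + atan2(By, cos φ₁ + Bx) = 25.96937°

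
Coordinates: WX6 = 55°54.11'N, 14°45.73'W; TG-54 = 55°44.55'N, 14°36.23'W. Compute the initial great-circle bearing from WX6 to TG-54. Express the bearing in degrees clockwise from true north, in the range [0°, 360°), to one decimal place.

WX6: φ = +55.90183°, λ = -14.76217°
TG-54: φ = +55.74250°, λ = -14.60383°
Δλ = 0.1583°
y = sin Δλ · cos φ₂ = 0.001556
x = cos φ₁ sin φ₂ − sin φ₁ cos φ₂ cos Δλ = -0.002779
θ = atan2(y, x) = 150.7626° → 150.7626° (mod 360°)

150.8°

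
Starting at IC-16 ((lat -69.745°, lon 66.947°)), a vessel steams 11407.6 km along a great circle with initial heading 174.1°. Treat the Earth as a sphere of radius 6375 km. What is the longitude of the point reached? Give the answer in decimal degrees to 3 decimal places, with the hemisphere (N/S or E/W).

δ = d/R = 11407.6/6375 = 1.789427 rad
φ₂ = arcsin(sin φ₁ cos δ + cos φ₁ sin δ cos θ)
   = arcsin(-0.93816·-0.21689 + 0.34620·0.97620·-0.99470) = -7.62486°
λ₂ = λ₁ + atan2(sin θ sin δ cos φ₁, cos δ − sin φ₁ sin φ₂) = -118.86362°

118.864°W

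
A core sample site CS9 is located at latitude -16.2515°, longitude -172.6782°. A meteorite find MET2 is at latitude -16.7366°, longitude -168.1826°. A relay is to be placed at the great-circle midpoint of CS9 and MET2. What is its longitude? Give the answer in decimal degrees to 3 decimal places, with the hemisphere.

Bx = cos φ₂ cos Δλ = 0.954692,  By = cos φ₂ sin Δλ = 0.075062
φₘ = atan2(sin φ₁ + sin φ₂, √((cos φ₁ + Bx)² + By²)) = -16.50606°
λₘ = λ₁ + atan2(By, cos φ₁ + Bx) = -170.43322°

170.433°W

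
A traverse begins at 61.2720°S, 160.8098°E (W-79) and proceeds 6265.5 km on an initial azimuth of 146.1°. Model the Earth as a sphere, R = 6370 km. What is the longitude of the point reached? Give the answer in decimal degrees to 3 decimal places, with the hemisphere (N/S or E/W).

73.006°W

δ = d/R = 6265.5/6370 = 0.983595 rad
φ₂ = arcsin(sin φ₁ cos δ + cos φ₁ sin δ cos θ)
   = arcsin(-0.87691·0.55403 + 0.48065·0.83249·-0.83001) = -54.88104°
λ₂ = λ₁ + atan2(sin θ sin δ cos φ₁, cos δ − sin φ₁ sin φ₂) = -73.00621°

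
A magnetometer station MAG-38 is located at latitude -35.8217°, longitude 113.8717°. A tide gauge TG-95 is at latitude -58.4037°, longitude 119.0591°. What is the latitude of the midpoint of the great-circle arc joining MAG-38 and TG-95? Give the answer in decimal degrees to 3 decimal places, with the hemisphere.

47.141°S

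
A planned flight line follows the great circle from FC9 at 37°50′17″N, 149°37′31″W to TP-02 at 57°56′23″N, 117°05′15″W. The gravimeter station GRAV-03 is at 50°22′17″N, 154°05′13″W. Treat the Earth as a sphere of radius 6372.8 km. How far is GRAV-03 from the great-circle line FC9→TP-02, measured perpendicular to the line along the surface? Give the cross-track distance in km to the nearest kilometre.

FC9: φ = +37.83806°, λ = -149.62528°
TP-02: φ = +57.93972°, λ = -117.08750°
GRAV-03: φ = +50.37139°, λ = -154.08694°
δ₁₃ = central angle FC9→GRAV-03 = 0.225674 rad  (haversine)
θ₁₃ = bearing FC9→GRAV-03 = 347.189°,  θ₁₂ = bearing FC9→TP-02 = 35.873°
dₓₜ = R·arcsin(sin δ₁₃ · sin(θ₁₃ − θ₁₂)) = 6372.8·arcsin(0.22376·sin(311.316°)) = -1076.144 km
|dₓₜ| = 1076.144 km

1076 km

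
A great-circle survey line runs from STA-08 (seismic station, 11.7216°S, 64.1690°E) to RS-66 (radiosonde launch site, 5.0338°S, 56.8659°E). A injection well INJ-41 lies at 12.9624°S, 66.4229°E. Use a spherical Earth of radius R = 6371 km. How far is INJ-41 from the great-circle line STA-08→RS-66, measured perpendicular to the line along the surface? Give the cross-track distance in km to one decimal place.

δ₁₃ = central angle STA-08→INJ-41 = 0.044110 rad  (haversine)
θ₁₃ = bearing STA-08→INJ-41 = 119.640°,  θ₁₂ = bearing STA-08→RS-66 = 312.200°
dₓₜ = R·arcsin(sin δ₁₃ · sin(θ₁₃ − θ₁₂)) = 6371·arcsin(0.04410·sin(-192.559°)) = 61.091 km
|dₓₜ| = 61.091 km

61.1 km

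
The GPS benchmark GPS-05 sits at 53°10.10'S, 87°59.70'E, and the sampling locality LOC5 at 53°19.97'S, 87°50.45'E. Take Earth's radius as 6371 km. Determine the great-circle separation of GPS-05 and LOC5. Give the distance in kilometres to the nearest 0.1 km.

GPS-05: φ = -53.16833°, λ = +87.99500°
LOC5: φ = -53.33283°, λ = +87.84083°
Δφ = -0.1645°,  Δλ = -0.1542°
a = sin²(Δφ/2) + cos φ₁ cos φ₂ sin²(Δλ/2) = 0.000003
c = 2·arcsin(√a) = 0.003292 rad = 0.1886°
d = R·c = 6371 × 0.003292 = 21.0 km

21.0 km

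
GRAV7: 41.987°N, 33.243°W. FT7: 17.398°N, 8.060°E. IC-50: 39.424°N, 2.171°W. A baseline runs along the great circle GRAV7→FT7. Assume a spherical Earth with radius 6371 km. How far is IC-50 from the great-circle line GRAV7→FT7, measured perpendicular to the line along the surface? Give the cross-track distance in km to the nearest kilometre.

δ₁₃ = central angle GRAV7→IC-50 = 0.411262 rad  (haversine)
θ₁₃ = bearing GRAV7→IC-50 = 85.779°,  θ₁₂ = bearing GRAV7→FT7 = 112.221°
dₓₜ = R·arcsin(sin δ₁₃ · sin(θ₁₃ − θ₁₂)) = 6371·arcsin(0.39977·sin(-26.442°)) = -1140.197 km
|dₓₜ| = 1140.197 km

1140 km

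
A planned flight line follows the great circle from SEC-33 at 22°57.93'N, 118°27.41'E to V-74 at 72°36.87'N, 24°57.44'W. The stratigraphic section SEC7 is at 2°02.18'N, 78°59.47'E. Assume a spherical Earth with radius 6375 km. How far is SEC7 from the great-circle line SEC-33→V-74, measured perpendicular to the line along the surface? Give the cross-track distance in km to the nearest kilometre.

4708 km

SEC-33: φ = +22.96550°, λ = +118.45683°
V-74: φ = +72.61450°, λ = -24.95733°
SEC7: φ = +2.03633°, λ = +78.99117°
δ₁₃ = central angle SEC-33→SEC7 = 0.760877 rad  (haversine)
θ₁₃ = bearing SEC-33→SEC7 = 247.101°,  θ₁₂ = bearing SEC-33→V-74 = 349.620°
dₓₜ = R·arcsin(sin δ₁₃ · sin(θ₁₃ − θ₁₂)) = 6375·arcsin(0.68956·sin(-102.519°)) = -4707.779 km
|dₓₜ| = 4707.779 km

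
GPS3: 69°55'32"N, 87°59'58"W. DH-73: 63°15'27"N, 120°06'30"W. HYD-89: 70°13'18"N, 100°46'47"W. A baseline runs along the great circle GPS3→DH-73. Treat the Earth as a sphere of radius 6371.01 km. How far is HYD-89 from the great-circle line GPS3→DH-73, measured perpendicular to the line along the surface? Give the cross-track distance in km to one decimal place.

181.6 km

GPS3: φ = +69.92556°, λ = -87.99944°
DH-73: φ = +63.25750°, λ = -120.10833°
HYD-89: φ = +70.22167°, λ = -100.77972°
δ₁₃ = central angle GPS3→HYD-89 = 0.076055 rad  (haversine)
θ₁₃ = bearing GPS3→HYD-89 = 279.884°,  θ₁₂ = bearing GPS3→DH-73 = 257.856°
dₓₜ = R·arcsin(sin δ₁₃ · sin(θ₁₃ − θ₁₂)) = 6371.01·arcsin(0.07598·sin(22.028°)) = 181.584 km
|dₓₜ| = 181.584 km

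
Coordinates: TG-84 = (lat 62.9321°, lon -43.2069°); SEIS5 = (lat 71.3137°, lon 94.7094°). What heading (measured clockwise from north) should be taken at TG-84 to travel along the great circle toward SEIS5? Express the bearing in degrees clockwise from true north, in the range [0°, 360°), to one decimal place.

18.5°

Δλ = 137.9163°
y = sin Δλ · cos φ₂ = 0.214728
x = cos φ₁ sin φ₂ − sin φ₁ cos φ₂ cos Δλ = 0.642795
θ = atan2(y, x) = 18.4721° → 18.4721° (mod 360°)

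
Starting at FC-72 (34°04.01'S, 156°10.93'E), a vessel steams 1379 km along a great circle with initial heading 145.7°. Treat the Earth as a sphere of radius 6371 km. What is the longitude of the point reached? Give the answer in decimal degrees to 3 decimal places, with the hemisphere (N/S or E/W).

FC-72: φ = -34.06683°, λ = +156.18217°
δ = d/R = 1379/6371 = 0.216450 rad
φ₂ = arcsin(sin φ₁ cos δ + cos φ₁ sin δ cos θ)
   = arcsin(-0.56016·0.97667 + 0.82838·0.21476·-0.82610) = -43.95214°
λ₂ = λ₁ + atan2(sin θ sin δ cos φ₁, cos δ − sin φ₁ sin φ₂) = 165.86004°

165.860°E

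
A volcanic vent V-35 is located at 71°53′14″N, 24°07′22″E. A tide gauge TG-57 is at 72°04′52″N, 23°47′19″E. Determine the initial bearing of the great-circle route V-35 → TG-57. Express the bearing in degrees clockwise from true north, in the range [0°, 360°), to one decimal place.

V-35: φ = +71.88722°, λ = +24.12278°
TG-57: φ = +72.08111°, λ = +23.78861°
Δλ = -0.3342°
y = sin Δλ · cos φ₂ = -0.001794
x = cos φ₁ sin φ₂ − sin φ₁ cos φ₂ cos Δλ = 0.003389
θ = atan2(y, x) = -27.9007° → 332.0993° (mod 360°)

332.1°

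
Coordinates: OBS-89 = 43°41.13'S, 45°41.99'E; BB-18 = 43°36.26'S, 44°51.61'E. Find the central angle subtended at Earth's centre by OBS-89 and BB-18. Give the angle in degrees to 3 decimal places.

OBS-89: φ = -43.68550°, λ = +45.69983°
BB-18: φ = -43.60433°, λ = +44.86017°
Δφ = 0.0812°,  Δλ = -0.8397°
a = sin²(Δφ/2) + cos φ₁ cos φ₂ sin²(Δλ/2) = 0.000029
c = 2·arcsin(√a) = 0.010699 rad = 0.6130°

0.613°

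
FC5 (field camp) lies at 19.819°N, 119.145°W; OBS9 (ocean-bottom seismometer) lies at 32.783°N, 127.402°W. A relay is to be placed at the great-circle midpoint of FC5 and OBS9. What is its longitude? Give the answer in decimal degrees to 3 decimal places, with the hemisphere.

123.041°W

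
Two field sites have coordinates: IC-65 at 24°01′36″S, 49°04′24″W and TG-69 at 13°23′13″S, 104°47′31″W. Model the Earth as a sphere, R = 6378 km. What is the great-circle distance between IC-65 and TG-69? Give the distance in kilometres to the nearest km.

IC-65: φ = -24.02667°, λ = -49.07333°
TG-69: φ = -13.38694°, λ = -104.79194°
Δφ = 10.6397°,  Δλ = -55.7186°
a = sin²(Δφ/2) + cos φ₁ cos φ₂ sin²(Δλ/2) = 0.202627
c = 2·arcsin(√a) = 0.933848 rad = 53.5055°
d = R·c = 6378 × 0.933848 = 5956.1 km

5956 km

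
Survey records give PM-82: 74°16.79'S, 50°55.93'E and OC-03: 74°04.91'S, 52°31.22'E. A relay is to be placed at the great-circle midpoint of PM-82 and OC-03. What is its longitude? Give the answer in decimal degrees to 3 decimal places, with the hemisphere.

51.731°E

PM-82: φ = -74.27983°, λ = +50.93217°
OC-03: φ = -74.08183°, λ = +52.52033°
Bx = cos φ₂ cos Δλ = 0.274159,  By = cos φ₂ sin Δλ = 0.007601
φₘ = atan2(sin φ₁ + sin φ₂, √((cos φ₁ + Bx)² + By²)) = -74.18228°
λₘ = λ₁ + atan2(By, cos φ₁ + Bx) = 51.73109°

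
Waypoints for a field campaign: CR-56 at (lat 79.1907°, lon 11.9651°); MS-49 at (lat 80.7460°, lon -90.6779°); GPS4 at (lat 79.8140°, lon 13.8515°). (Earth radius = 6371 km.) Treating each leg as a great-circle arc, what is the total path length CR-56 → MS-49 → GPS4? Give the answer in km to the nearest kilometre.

CR-56→MS-49: c = 0.273350 rad, d = 1741.51 km
MS-49→GPS4: c = 0.268030 rad, d = 1707.62 km
Total = 1741.51 + 1707.62 = 3449.13 km

3449 km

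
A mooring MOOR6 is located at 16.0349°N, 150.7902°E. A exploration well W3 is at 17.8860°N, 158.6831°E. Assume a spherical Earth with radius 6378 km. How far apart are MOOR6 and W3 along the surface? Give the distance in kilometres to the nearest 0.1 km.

865.2 km

Δφ = 1.8511°,  Δλ = 7.8929°
a = sin²(Δφ/2) + cos φ₁ cos φ₂ sin²(Δλ/2) = 0.004593
c = 2·arcsin(√a) = 0.135653 rad = 7.7723°
d = R·c = 6378 × 0.135653 = 865.2 km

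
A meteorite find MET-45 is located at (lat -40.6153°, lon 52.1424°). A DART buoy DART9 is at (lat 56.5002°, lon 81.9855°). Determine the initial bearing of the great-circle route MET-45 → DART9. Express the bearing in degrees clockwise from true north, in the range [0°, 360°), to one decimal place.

16.2°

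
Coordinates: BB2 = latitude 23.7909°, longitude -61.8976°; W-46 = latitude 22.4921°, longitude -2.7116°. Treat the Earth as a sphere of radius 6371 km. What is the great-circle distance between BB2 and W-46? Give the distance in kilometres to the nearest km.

6008 km

Δφ = -1.2988°,  Δλ = 59.1860°
a = sin²(Δφ/2) + cos φ₁ cos φ₂ sin²(Δλ/2) = 0.206304
c = 2·arcsin(√a) = 0.942964 rad = 54.0279°
d = R·c = 6371 × 0.942964 = 6007.6 km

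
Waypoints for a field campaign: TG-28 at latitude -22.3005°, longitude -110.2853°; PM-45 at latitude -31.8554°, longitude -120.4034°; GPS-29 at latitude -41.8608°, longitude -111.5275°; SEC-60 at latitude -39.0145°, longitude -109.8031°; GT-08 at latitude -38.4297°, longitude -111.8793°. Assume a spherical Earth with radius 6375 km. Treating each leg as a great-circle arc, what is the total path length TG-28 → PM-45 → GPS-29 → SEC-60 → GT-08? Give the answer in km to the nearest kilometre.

TG-28→PM-45: c = 0.228950 rad, d = 1459.56 km
PM-45→GPS-29: c = 0.213874 rad, d = 1363.45 km
GPS-29→SEC-60: c = 0.054701 rad, d = 348.72 km
SEC-60→GT-08: c = 0.030056 rad, d = 191.61 km
Total = 1459.56 + 1363.45 + 348.72 + 191.61 = 3363.33 km

3363 km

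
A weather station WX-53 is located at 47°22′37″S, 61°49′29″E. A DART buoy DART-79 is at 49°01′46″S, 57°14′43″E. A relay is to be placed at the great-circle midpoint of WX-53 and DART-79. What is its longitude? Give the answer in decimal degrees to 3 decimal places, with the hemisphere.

WX-53: φ = -47.37694°, λ = +61.82472°
DART-79: φ = -49.02944°, λ = +57.24528°
Bx = cos φ₂ cos Δλ = 0.653578,  By = cos φ₂ sin Δλ = -0.052350
φₘ = atan2(sin φ₁ + sin φ₂, √((cos φ₁ + Bx)² + By²)) = -48.22593°
λₘ = λ₁ + atan2(By, cos φ₁ + Bx) = 59.57196°

59.572°E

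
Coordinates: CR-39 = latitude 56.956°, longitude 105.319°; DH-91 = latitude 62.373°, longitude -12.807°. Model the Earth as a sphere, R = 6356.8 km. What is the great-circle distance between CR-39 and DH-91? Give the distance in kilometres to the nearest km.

5706 km

Δφ = 5.4170°,  Δλ = -118.1260°
a = sin²(Δφ/2) + cos φ₁ cos φ₂ sin²(Δλ/2) = 0.188260
c = 2·arcsin(√a) = 0.897611 rad = 51.4293°
d = R·c = 6356.8 × 0.897611 = 5705.9 km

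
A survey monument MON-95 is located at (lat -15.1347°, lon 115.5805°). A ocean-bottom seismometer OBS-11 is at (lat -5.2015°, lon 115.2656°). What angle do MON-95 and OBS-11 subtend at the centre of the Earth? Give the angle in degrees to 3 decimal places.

Δφ = 9.9332°,  Δλ = -0.3149°
a = sin²(Δφ/2) + cos φ₁ cos φ₂ sin²(Δλ/2) = 0.007502
c = 2·arcsin(√a) = 0.173451 rad = 9.9380°

9.938°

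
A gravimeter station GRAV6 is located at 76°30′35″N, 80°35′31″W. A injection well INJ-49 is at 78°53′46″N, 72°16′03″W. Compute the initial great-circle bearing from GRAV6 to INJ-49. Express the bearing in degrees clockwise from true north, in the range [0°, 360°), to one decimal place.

32.6°

GRAV6: φ = +76.50972°, λ = -80.59194°
INJ-49: φ = +78.89611°, λ = -72.26750°
Δλ = 8.3244°
y = sin Δλ · cos φ₂ = 0.027883
x = cos φ₁ sin φ₂ − sin φ₁ cos φ₂ cos Δλ = 0.043611
θ = atan2(y, x) = 32.5925° → 32.5925° (mod 360°)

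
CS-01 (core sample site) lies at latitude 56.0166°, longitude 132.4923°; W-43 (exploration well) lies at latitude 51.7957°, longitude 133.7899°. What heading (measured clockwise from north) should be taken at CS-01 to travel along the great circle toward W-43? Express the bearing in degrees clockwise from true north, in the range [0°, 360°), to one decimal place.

Δλ = 1.2976°
y = sin Δλ · cos φ₂ = 0.014005
x = cos φ₁ sin φ₂ − sin φ₁ cos φ₂ cos Δλ = -0.073470
θ = atan2(y, x) = 169.2073° → 169.2073° (mod 360°)

169.2°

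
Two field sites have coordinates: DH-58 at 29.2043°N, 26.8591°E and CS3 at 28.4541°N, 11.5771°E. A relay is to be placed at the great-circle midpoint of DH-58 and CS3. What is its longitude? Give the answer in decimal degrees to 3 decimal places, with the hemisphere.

19.190°E

Bx = cos φ₂ cos Δλ = 0.848111,  By = cos φ₂ sin Δλ = -0.231731
φₘ = atan2(sin φ₁ + sin φ₂, √((cos φ₁ + Bx)² + By²)) = 29.04559°
λₘ = λ₁ + atan2(By, cos φ₁ + Bx) = 19.19040°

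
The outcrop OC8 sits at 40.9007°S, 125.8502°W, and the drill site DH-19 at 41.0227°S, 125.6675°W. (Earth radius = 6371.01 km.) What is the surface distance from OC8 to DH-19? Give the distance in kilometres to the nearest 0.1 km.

Δφ = -0.1220°,  Δλ = 0.1827°
a = sin²(Δφ/2) + cos φ₁ cos φ₂ sin²(Δλ/2) = 0.000003
c = 2·arcsin(√a) = 0.003214 rad = 0.1842°
d = R·c = 6371.01 × 0.003214 = 20.5 km

20.5 km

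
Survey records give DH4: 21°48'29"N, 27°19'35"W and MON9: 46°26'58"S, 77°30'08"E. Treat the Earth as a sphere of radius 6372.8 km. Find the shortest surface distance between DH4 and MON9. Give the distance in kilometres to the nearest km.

DH4: φ = +21.80806°, λ = -27.32639°
MON9: φ = -46.44944°, λ = +77.50222°
Δφ = -68.2575°,  Δλ = 104.8286°
a = sin²(Δφ/2) + cos φ₁ cos φ₂ sin²(Δλ/2) = 0.716482
c = 2·arcsin(√a) = 2.018574 rad = 115.6558°
d = R·c = 6372.8 × 2.018574 = 12864.0 km

12864 km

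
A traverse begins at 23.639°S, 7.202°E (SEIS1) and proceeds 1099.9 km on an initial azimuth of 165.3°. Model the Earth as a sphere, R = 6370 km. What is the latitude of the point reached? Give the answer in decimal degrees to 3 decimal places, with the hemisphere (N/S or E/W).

δ = d/R = 1099.9/6370 = 0.172669 rad
φ₂ = arcsin(sin φ₁ cos δ + cos φ₁ sin δ cos θ)
   = arcsin(-0.40097·0.98513 + 0.91609·0.17181·-0.96727) = -33.17880°
λ₂ = λ₁ + atan2(sin θ sin δ cos φ₁, cos δ − sin φ₁ sin φ₂) = 10.18796°

33.179°S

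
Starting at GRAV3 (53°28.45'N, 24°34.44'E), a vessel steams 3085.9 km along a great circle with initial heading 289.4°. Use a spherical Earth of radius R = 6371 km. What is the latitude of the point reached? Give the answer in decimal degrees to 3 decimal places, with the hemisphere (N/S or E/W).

53.438°N

GRAV3: φ = +53.47417°, λ = +24.57400°
δ = d/R = 3085.9/6371 = 0.484367 rad
φ₂ = arcsin(sin φ₁ cos δ + cos φ₁ sin δ cos θ)
   = arcsin(0.80359·0.88497 + 0.59519·0.46565·0.33216) = 53.43766°
λ₂ = λ₁ + atan2(sin θ sin δ cos φ₁, cos δ − sin φ₁ sin φ₂) = -22.92825°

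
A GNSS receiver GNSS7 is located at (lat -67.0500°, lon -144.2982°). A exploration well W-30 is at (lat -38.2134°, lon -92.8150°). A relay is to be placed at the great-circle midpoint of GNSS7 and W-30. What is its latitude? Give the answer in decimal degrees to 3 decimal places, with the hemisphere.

55.127°S

Bx = cos φ₂ cos Δλ = 0.489298,  By = cos φ₂ sin Δλ = 0.614761
φₘ = atan2(sin φ₁ + sin φ₂, √((cos φ₁ + Bx)² + By²)) = -55.12741°
λₘ = λ₁ + atan2(By, cos φ₁ + Bx) = -109.33665°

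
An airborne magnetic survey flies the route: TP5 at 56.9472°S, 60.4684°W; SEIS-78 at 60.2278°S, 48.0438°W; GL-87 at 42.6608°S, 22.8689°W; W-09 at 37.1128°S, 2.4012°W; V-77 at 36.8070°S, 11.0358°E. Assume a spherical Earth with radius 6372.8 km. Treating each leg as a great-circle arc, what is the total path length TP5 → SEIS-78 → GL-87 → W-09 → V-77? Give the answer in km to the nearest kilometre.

TP5→SEIS-78: c = 0.126429 rad, d = 805.71 km
SEIS-78→GL-87: c = 0.406071 rad, d = 2587.81 km
GL-87→W-09: c = 0.289824 rad, d = 1846.99 km
W-09→V-77: c = 0.187314 rad, d = 1193.72 km
Total = 805.71 + 2587.81 + 1846.99 + 1193.72 = 6434.22 km

6434 km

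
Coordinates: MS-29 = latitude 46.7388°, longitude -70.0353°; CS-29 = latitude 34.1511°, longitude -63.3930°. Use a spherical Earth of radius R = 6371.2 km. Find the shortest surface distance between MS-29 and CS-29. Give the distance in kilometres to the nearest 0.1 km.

1507.0 km

Δφ = -12.5877°,  Δλ = 6.6423°
a = sin²(Δφ/2) + cos φ₁ cos φ₂ sin²(Δλ/2) = 0.013922
c = 2·arcsin(√a) = 0.236531 rad = 13.5522°
d = R·c = 6371.2 × 0.236531 = 1507.0 km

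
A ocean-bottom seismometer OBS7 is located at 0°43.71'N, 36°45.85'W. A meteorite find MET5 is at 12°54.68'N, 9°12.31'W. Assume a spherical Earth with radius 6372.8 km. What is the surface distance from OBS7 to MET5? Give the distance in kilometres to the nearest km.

3326 km

OBS7: φ = +0.72850°, λ = -36.76417°
MET5: φ = +12.91133°, λ = -9.20517°
Δφ = 12.1828°,  Δλ = 27.5590°
a = sin²(Δφ/2) + cos φ₁ cos φ₂ sin²(Δλ/2) = 0.066554
c = 2·arcsin(√a) = 0.521864 rad = 29.9006°
d = R·c = 6372.8 × 0.521864 = 3325.7 km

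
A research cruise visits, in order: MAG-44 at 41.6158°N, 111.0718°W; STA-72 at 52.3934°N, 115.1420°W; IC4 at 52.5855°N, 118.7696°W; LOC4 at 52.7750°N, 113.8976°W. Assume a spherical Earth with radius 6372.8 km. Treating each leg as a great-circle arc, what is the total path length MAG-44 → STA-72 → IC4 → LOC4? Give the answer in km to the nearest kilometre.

MAG-44→STA-72: c = 0.194162 rad, d = 1237.35 km
STA-72→IC4: c = 0.038693 rad, d = 246.59 km
IC4→LOC4: c = 0.051648 rad, d = 329.14 km
Total = 1237.35 + 246.59 + 329.14 = 1813.08 km

1813 km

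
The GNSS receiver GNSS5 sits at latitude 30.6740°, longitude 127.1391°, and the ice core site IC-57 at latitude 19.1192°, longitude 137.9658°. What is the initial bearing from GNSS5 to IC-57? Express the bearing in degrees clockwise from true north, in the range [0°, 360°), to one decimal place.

137.2°

Δλ = 10.8267°
y = sin Δλ · cos φ₂ = 0.177478
x = cos φ₁ sin φ₂ − sin φ₁ cos φ₂ cos Δλ = -0.191725
θ = atan2(y, x) = 137.2099° → 137.2099° (mod 360°)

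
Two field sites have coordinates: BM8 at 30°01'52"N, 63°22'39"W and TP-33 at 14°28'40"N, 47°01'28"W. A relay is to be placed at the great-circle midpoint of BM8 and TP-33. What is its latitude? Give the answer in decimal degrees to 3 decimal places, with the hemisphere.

22.460°N

BM8: φ = +30.03111°, λ = -63.37750°
TP-33: φ = +14.47778°, λ = -47.02444°
Bx = cos φ₂ cos Δλ = 0.929074,  By = cos φ₂ sin Δλ = 0.272614
φₘ = atan2(sin φ₁ + sin φ₂, √((cos φ₁ + Bx)² + By²)) = 22.45973°
λₘ = λ₁ + atan2(By, cos φ₁ + Bx) = -54.74092°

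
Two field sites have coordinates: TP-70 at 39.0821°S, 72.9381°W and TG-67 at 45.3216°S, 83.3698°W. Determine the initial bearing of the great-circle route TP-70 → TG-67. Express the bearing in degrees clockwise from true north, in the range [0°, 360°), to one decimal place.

227.7°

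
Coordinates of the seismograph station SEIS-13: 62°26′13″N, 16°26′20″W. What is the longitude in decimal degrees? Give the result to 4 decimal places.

16.4389°W

16° + 26′/60 + 20″/3600 = 16 + 0.43333 + 0.00556 = 16.4389°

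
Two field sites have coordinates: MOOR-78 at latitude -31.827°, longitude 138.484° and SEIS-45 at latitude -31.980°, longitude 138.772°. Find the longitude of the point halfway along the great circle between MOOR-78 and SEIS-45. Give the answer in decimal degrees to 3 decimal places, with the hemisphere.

138.628°E

Bx = cos φ₂ cos Δλ = 0.848222,  By = cos φ₂ sin Δλ = 0.004264
φₘ = atan2(sin φ₁ + sin φ₂, √((cos φ₁ + Bx)² + By²)) = -31.90358°
λₘ = λ₁ + atan2(By, cos φ₁ + Bx) = 138.62788°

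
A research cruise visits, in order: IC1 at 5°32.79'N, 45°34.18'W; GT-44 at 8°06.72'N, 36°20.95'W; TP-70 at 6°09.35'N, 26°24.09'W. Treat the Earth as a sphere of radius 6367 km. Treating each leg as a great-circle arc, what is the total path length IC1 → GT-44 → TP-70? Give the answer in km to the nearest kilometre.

IC1: φ = +5.54650°, λ = -45.56967°
GT-44: φ = +8.11200°, λ = -36.34917°
TP-70: φ = +6.15583°, λ = -26.40150°
IC1→GT-44: c = 0.165926 rad, d = 1056.45 km
GT-44→TP-70: c = 0.175614 rad, d = 1118.13 km
Total = 1056.45 + 1118.13 = 2174.58 km

2175 km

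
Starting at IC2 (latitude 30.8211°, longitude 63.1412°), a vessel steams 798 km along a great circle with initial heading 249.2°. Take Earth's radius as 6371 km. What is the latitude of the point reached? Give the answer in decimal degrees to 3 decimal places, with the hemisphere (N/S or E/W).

28.050°N

δ = d/R = 798/6371 = 0.125255 rad
φ₂ = arcsin(sin φ₁ cos δ + cos φ₁ sin δ cos θ)
   = arcsin(0.51236·0.99217 + 0.85877·0.12493·-0.35511) = 28.05038°
λ₂ = λ₁ + atan2(sin θ sin δ cos φ₁, cos δ − sin φ₁ sin φ₂) = 55.53695°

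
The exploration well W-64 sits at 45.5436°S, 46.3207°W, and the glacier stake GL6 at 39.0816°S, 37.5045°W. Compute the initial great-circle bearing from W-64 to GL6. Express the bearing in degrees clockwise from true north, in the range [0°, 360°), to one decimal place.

48.3°

Δλ = 8.8162°
y = sin Δλ · cos φ₂ = 0.118972
x = cos φ₁ sin φ₂ − sin φ₁ cos φ₂ cos Δλ = 0.105998
θ = atan2(y, x) = 48.3006° → 48.3006° (mod 360°)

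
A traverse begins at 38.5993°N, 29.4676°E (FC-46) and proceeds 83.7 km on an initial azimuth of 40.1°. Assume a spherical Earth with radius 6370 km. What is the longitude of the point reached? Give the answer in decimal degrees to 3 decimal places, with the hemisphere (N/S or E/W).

30.093°E

δ = d/R = 83.7/6370 = 0.013140 rad
φ₂ = arcsin(sin φ₁ cos δ + cos φ₁ sin δ cos θ)
   = arcsin(0.62387·0.99991 + 0.78153·0.01314·0.76492) = 39.17351°
λ₂ = λ₁ + atan2(sin θ sin δ cos φ₁, cos δ − sin φ₁ sin φ₂) = 30.09312°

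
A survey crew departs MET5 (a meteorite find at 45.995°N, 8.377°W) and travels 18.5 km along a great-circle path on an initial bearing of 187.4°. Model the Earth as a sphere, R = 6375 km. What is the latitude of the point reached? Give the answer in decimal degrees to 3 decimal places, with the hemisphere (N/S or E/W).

δ = d/R = 18.5/6375 = 0.002902 rad
φ₂ = arcsin(sin φ₁ cos δ + cos φ₁ sin δ cos θ)
   = arcsin(0.71928·1.00000 + 0.69472·0.00290·-0.99167) = 45.83011°
λ₂ = λ₁ + atan2(sin θ sin δ cos φ₁, cos δ − sin φ₁ sin φ₂) = -8.40773°

45.830°N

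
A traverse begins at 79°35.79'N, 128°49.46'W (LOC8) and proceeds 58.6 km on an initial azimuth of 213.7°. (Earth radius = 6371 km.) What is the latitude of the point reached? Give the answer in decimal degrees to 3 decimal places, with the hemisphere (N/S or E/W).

79.154°N

LOC8: φ = +79.59650°, λ = -128.82433°
δ = d/R = 58.6/6371 = 0.009198 rad
φ₂ = arcsin(sin φ₁ cos δ + cos φ₁ sin δ cos θ)
   = arcsin(0.98356·0.99996 + 0.18058·0.00920·-0.83195) = 79.15416°
λ₂ = λ₁ + atan2(sin θ sin δ cos φ₁, cos δ − sin φ₁ sin φ₂) = -130.37846°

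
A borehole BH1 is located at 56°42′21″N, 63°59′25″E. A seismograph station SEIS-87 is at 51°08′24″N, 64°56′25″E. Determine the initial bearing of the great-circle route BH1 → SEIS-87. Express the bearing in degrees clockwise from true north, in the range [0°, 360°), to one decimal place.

173.9°

BH1: φ = +56.70583°, λ = +63.99028°
SEIS-87: φ = +51.14000°, λ = +64.94028°
Δλ = 0.9500°
y = sin Δλ · cos φ₂ = 0.010403
x = cos φ₁ sin φ₂ − sin φ₁ cos φ₂ cos Δλ = -0.096917
θ = atan2(y, x) = 173.8737° → 173.8737° (mod 360°)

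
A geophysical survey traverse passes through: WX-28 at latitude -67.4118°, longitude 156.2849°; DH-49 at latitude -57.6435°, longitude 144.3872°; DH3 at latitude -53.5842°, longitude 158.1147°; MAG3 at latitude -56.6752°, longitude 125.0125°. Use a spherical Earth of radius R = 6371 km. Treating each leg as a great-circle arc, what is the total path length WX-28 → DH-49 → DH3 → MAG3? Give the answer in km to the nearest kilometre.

WX-28→DH-49: c = 0.194803 rad, d = 1241.09 km
DH-49→DH3: c = 0.152357 rad, d = 970.67 km
DH3→MAG3: c = 0.331324 rad, d = 2110.87 km
Total = 1241.09 + 970.67 + 2110.87 = 4322.63 km

4323 km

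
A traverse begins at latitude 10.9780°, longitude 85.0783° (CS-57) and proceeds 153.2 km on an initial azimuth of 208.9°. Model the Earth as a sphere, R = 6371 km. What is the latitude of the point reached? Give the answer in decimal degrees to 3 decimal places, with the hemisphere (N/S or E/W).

9.771°N

δ = d/R = 153.2/6371 = 0.024046 rad
φ₂ = arcsin(sin φ₁ cos δ + cos φ₁ sin δ cos θ)
   = arcsin(0.19043·0.99971 + 0.98170·0.02404·-0.87546) = 9.77110°
λ₂ = λ₁ + atan2(sin θ sin δ cos φ₁, cos δ − sin φ₁ sin φ₂) = 84.40270°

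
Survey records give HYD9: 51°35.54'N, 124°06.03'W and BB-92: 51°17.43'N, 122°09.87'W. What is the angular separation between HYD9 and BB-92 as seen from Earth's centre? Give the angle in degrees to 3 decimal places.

HYD9: φ = +51.59233°, λ = -124.10050°
BB-92: φ = +51.29050°, λ = -122.16450°
Δφ = -0.3018°,  Δλ = 1.9360°
a = sin²(Δφ/2) + cos φ₁ cos φ₂ sin²(Δλ/2) = 0.000118
c = 2·arcsin(√a) = 0.021710 rad = 1.2439°

1.244°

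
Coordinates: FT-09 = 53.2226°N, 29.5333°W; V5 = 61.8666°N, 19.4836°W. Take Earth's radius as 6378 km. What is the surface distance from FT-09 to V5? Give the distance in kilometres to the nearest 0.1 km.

1131.3 km

Δφ = 8.6440°,  Δλ = 10.0497°
a = sin²(Δφ/2) + cos φ₁ cos φ₂ sin²(Δλ/2) = 0.007845
c = 2·arcsin(√a) = 0.177378 rad = 10.1630°
d = R·c = 6378 × 0.177378 = 1131.3 km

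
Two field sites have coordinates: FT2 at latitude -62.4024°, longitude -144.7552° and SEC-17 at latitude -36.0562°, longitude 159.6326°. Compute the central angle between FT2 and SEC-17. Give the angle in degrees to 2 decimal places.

42.85°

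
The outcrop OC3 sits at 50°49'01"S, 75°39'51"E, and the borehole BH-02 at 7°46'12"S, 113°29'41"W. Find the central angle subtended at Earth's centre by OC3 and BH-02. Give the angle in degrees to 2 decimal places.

120.88°

OC3: φ = -50.81694°, λ = +75.66417°
BH-02: φ = -7.77000°, λ = -113.49472°
Δφ = 43.0469°,  Δλ = 170.8411°
a = sin²(Δφ/2) + cos φ₁ cos φ₂ sin²(Δλ/2) = 0.756612
c = 2·arcsin(√a) = 2.109732 rad = 120.8788°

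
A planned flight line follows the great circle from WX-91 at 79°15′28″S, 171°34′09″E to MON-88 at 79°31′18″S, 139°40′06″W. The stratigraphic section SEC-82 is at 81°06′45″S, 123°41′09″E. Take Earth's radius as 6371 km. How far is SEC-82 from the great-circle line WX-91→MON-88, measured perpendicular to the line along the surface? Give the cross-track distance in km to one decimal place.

WX-91: φ = -79.25778°, λ = +171.56917°
MON-88: φ = -79.52167°, λ = -139.66833°
SEC-82: φ = -81.11250°, λ = +123.68583°
δ₁₃ = central angle WX-91→SEC-82 = 0.141598 rad  (haversine)
θ₁₃ = bearing WX-91→SEC-82 = 234.297°,  θ₁₂ = bearing WX-91→MON-88 = 115.593°
dₓₜ = R·arcsin(sin δ₁₃ · sin(θ₁₃ − θ₁₂)) = 6371·arcsin(0.14112·sin(118.705°)) = 790.641 km
|dₓₜ| = 790.641 km

790.6 km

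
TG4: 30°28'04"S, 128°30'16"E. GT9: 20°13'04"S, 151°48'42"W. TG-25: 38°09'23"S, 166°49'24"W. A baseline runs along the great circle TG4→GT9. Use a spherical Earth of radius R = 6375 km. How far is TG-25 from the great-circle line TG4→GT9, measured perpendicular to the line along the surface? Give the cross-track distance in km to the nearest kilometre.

1239 km

TG4: φ = -30.46778°, λ = +128.50444°
GT9: φ = -20.21778°, λ = -151.81167°
TG-25: φ = -38.15639°, λ = -166.82333°
δ₁₃ = central angle TG4→TG-25 = 0.923289 rad  (haversine)
θ₁₃ = bearing TG4→TG-25 = 116.987°,  θ₁₂ = bearing TG4→GT9 = 102.972°
dₓₜ = R·arcsin(sin δ₁₃ · sin(θ₁₃ − θ₁₂)) = 6375·arcsin(0.79759·sin(14.015°)) = 1239.164 km
|dₓₜ| = 1239.164 km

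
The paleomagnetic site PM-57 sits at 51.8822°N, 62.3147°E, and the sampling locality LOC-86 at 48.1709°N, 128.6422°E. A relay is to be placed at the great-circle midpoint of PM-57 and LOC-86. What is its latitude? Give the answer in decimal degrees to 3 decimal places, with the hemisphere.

54.932°N

Bx = cos φ₂ cos Δλ = 0.267770,  By = cos φ₂ sin Δλ = 0.610794
φₘ = atan2(sin φ₁ + sin φ₂, √((cos φ₁ + Bx)² + By²)) = 54.93183°
λₘ = λ₁ + atan2(By, cos φ₁ + Bx) = 96.92516°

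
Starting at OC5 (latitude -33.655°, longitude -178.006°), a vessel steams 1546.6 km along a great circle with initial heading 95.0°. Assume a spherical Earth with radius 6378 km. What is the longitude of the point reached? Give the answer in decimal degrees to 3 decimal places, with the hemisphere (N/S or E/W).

δ = d/R = 1546.6/6378 = 0.242490 rad
φ₂ = arcsin(sin φ₁ cos δ + cos φ₁ sin δ cos θ)
   = arcsin(-0.55419·0.97074 + 0.83239·0.24012·-0.08716) = -33.73807°
λ₂ = λ₁ + atan2(sin θ sin δ cos φ₁, cos δ − sin φ₁ sin φ₂) = -161.28860°

161.289°W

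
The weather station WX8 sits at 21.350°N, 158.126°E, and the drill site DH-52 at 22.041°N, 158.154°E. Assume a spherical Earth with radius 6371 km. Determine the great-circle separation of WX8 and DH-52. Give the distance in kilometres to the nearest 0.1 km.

76.9 km

Δφ = 0.6910°,  Δλ = 0.0280°
a = sin²(Δφ/2) + cos φ₁ cos φ₂ sin²(Δλ/2) = 0.000036
c = 2·arcsin(√a) = 0.012069 rad = 0.6915°
d = R·c = 6371 × 0.012069 = 76.9 km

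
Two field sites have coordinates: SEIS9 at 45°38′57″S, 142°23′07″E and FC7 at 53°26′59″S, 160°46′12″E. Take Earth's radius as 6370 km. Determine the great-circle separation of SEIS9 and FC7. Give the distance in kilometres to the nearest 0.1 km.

SEIS9: φ = -45.64917°, λ = +142.38528°
FC7: φ = -53.44972°, λ = +160.77000°
Δφ = -7.8006°,  Δλ = 18.3847°
a = sin²(Δφ/2) + cos φ₁ cos φ₂ sin²(Δλ/2) = 0.015251
c = 2·arcsin(√a) = 0.247620 rad = 14.1876°
d = R·c = 6370 × 0.247620 = 1577.3 km

1577.3 km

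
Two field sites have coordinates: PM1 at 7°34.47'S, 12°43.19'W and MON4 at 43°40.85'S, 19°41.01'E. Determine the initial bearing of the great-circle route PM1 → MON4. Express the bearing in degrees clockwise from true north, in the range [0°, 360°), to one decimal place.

PM1: φ = -7.57450°, λ = -12.71983°
MON4: φ = -43.68083°, λ = +19.68350°
Δλ = 32.4033°
y = sin Δλ · cos φ₂ = 0.387545
x = cos φ₁ sin φ₂ − sin φ₁ cos φ₂ cos Δλ = -0.604129
θ = atan2(y, x) = 147.3201° → 147.3201° (mod 360°)

147.3°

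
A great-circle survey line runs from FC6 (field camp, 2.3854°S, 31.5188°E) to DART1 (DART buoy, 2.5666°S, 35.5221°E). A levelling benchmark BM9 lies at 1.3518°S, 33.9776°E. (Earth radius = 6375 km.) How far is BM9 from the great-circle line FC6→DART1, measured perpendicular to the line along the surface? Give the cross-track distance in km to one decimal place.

127.4 km

δ₁₃ = central angle FC6→BM9 = 0.046530 rad  (haversine)
θ₁₃ = bearing FC6→BM9 = 67.232°,  θ₁₂ = bearing FC6→DART1 = 92.679°
dₓₜ = R·arcsin(sin δ₁₃ · sin(θ₁₃ − θ₁₂)) = 6375·arcsin(0.04651·sin(-25.447°)) = -127.418 km
|dₓₜ| = 127.418 km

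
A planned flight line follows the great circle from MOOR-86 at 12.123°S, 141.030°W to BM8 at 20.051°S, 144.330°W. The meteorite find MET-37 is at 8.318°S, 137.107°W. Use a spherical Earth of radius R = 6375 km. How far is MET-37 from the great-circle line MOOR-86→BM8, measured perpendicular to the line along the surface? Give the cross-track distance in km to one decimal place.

δ₁₃ = central angle MOOR-86→MET-37 = 0.094598 rad  (haversine)
θ₁₃ = bearing MOOR-86→MET-37 = 45.782°,  θ₁₂ = bearing MOOR-86→BM8 = 201.362°
dₓₜ = R·arcsin(sin δ₁₃ · sin(θ₁₃ − θ₁₂)) = 6375·arcsin(0.09446·sin(-155.580°)) = -249.011 km
|dₓₜ| = 249.011 km

249.0 km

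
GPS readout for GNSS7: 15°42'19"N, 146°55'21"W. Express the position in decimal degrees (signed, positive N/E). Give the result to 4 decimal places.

lat: 15.7053° N → +15.7053°
lon: 146.9225° W → -146.9225°

+15.7053°, -146.9225°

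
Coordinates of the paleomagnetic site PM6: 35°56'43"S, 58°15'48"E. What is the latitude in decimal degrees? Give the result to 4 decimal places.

35.9453°S

35° + 56′/60 + 43″/3600 = 35 + 0.93333 + 0.01194 = 35.9453°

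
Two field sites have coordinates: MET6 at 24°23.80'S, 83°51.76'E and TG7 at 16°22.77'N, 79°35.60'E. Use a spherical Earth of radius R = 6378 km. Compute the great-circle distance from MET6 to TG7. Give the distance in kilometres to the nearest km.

4563 km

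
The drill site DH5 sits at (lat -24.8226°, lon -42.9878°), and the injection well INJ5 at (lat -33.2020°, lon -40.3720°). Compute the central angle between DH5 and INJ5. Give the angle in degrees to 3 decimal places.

Δφ = -8.3794°,  Δλ = 2.6158°
a = sin²(Δφ/2) + cos φ₁ cos φ₂ sin²(Δλ/2) = 0.005733
c = 2·arcsin(√a) = 0.151582 rad = 8.6850°

8.685°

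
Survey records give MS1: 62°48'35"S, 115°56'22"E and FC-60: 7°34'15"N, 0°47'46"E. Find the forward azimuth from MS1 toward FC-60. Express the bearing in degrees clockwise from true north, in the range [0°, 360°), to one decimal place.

250.7°

MS1: φ = -62.80972°, λ = +115.93944°
FC-60: φ = +7.57083°, λ = +0.79611°
Δλ = -115.1433°
y = sin Δλ · cos φ₂ = -0.897356
x = cos φ₁ sin φ₂ − sin φ₁ cos φ₂ cos Δλ = -0.314434
θ = atan2(y, x) = -109.3105° → 250.6895° (mod 360°)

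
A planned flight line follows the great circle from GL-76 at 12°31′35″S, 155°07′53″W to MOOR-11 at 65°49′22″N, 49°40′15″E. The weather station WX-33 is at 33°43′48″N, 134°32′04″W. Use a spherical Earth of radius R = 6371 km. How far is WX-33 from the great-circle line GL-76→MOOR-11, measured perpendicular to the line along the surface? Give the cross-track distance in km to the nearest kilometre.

2858 km

GL-76: φ = -12.52639°, λ = -155.13139°
MOOR-11: φ = +65.82278°, λ = +49.67083°
WX-33: φ = +33.73000°, λ = -134.53444°
δ₁₃ = central angle GL-76→WX-33 = 0.876901 rad  (haversine)
θ₁₃ = bearing GL-76→WX-33 = 22.369°,  θ₁₂ = bearing GL-76→MOOR-11 = 348.024°
dₓₜ = R·arcsin(sin δ₁₃ · sin(θ₁₃ − θ₁₂)) = 6371·arcsin(0.76876·sin(-325.654°)) = 2858.158 km
|dₓₜ| = 2858.158 km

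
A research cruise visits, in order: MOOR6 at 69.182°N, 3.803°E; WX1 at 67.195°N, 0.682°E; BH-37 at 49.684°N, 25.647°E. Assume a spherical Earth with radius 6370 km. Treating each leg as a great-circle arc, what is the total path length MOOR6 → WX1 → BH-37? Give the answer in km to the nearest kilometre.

2649 km

MOOR6→WX1: c = 0.040142 rad, d = 255.71 km
WX1→BH-37: c = 0.375762 rad, d = 2393.61 km
Total = 255.71 + 2393.61 = 2649.31 km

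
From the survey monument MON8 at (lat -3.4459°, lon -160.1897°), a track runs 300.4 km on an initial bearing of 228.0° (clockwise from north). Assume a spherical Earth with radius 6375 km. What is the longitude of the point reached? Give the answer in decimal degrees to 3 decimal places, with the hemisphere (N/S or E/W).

162.204°W

δ = d/R = 300.4/6375 = 0.047122 rad
φ₂ = arcsin(sin φ₁ cos δ + cos φ₁ sin δ cos θ)
   = arcsin(-0.06011·0.99889 + 0.99819·0.04710·-0.66913) = -5.24997°
λ₂ = λ₁ + atan2(sin θ sin δ cos φ₁, cos δ − sin φ₁ sin φ₂) = -162.20421°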